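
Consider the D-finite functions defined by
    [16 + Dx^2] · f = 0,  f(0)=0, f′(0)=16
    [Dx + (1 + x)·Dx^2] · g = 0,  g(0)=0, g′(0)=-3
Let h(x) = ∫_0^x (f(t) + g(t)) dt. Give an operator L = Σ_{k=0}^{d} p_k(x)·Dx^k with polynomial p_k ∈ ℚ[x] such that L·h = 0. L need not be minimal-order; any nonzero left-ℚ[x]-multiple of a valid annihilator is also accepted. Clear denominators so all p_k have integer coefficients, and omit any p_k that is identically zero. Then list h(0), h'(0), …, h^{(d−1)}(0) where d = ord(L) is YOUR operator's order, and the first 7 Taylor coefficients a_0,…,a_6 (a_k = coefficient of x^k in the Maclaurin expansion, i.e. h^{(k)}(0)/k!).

L = (176 + 256·x + 128·x^2)·Dx^2 + (144 + 400·x + 384·x^2 + 128·x^3)·Dx^3 + (11 + 16·x + 8·x^2)·Dx^4 + (9 + 25·x + 24·x^2 + 8·x^3)·Dx^5  (order 5).
h: a_k = 0, 0, 13/2, 1/2, -131/12, 3/20, 503/90, …
ICs: h(0) = 0, h′(0) = 0, h′′(0) = 13, h′′′(0) = 3, h′′′′(0) = -262.

f: a_k = 0, 16, 0, -128/3, 0, 512/15, 0, …
g: a_k = 0, -3, 3/2, -1, 3/4, -3/5, 1/2, …
h₀=f+g: left-lcm gives L₀, ord ≤ 4.
h=∫h₀ ⇒ L = L₀·Dx.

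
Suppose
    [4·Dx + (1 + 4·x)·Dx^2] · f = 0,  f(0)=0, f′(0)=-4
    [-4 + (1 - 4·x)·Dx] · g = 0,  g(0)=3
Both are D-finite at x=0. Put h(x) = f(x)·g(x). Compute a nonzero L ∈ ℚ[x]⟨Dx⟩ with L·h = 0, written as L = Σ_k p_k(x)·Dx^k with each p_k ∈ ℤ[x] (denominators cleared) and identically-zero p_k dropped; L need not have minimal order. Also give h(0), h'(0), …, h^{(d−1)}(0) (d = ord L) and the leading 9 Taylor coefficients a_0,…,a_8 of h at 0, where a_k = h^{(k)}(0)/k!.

L = 16 + (4 + 48·x)·Dx + (-1 + 16·x^2)·Dx^2  (order 2).
h: a_k = 0, -12, -24, -160, -448, -12032/5, -37888/5, -1306624/35, -4366336/35, …
ICs: h(0) = 0, h′(0) = -12.

f: a_k = 0, -4, 8, -64/3, 64, -1024/5, 2048/3, -16384/7, 8192, …
g: a_k = 3, 12, 48, 192, 768, 3072, 12288, 49152, 196608, …
Product ⇒ symmetric product L₀, ord ≤ 2.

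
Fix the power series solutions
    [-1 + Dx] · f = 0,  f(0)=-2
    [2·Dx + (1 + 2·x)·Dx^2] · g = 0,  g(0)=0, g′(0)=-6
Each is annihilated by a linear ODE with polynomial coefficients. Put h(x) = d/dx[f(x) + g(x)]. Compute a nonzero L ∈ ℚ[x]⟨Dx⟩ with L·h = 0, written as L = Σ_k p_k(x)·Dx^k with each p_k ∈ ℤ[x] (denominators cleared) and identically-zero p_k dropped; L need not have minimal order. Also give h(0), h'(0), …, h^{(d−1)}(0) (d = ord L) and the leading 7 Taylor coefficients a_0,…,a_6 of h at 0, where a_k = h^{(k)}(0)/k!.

f: a_k = -2, -2, -1, -1/3, -1/12, -1/60, -1/360, …
g: a_k = 0, -6, 6, -8, 12, -96/5, 32, …
f+g: L₀ = lclm(L_f,L_g), ord ≤ 1+2.
h₀' ⇒ L via d/dx closure of L₀.
L = (-10 - 4·x) + (7 - 4·x - 4·x^2)·Dx + (3 + 8·x + 4·x^2)·Dx^2  (order 2).
h: a_k = -8, 10, -25, 143/3, -1153/12, 11519/60, -138241/360, …
ICs: h(0) = -8, h′(0) = 10.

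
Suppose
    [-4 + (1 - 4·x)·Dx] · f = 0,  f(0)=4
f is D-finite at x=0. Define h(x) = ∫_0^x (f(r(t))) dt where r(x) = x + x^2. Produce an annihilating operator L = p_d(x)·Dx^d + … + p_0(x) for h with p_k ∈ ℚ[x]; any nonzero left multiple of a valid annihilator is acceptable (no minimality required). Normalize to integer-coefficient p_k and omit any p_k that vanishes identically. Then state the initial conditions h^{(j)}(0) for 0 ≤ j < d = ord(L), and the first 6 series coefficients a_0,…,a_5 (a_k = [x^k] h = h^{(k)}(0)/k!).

L = (4 + 8·x)·Dx + (-1 + 4·x + 4·x^2)·Dx^2  (order 2).
h: a_k = 0, 4, 8, 80/3, 96, 1856/5, …
ICs: h(0) = 0, h′(0) = 4.

f: a_k = 4, 16, 64, 256, 1024, 4096, …
Substitute x→r, Dx→(1/r')Dx; clear ⇒ L₀.
h=∫₀ˣh₀: take L = L₀·Dx.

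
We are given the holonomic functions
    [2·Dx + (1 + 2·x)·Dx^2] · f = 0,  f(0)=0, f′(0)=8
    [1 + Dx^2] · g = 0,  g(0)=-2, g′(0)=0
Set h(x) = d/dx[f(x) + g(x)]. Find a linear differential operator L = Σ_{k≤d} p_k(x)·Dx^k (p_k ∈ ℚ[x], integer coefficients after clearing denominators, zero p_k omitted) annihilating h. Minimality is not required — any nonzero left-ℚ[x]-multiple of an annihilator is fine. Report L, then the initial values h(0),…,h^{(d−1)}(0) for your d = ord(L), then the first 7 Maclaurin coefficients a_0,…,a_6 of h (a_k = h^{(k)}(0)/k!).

f: a_k = 0, 8, -8, 32/3, -16, 128/5, -128/3, …
g: a_k = -2, 0, 1, 0, -1/12, 0, 1/360, …
Weyl lclm of L_f,L_g ⇒ L₀ (ord ≤ 4).
Derive L from L₀ (diff closure).
L = (50 + 8·x + 8·x^2) + (9 + 22·x + 12·x^2 + 8·x^3)·Dx + (50 + 8·x + 8·x^2)·Dx^2 + (9 + 22·x + 12·x^2 + 8·x^3)·Dx^3  (order 3).
h: a_k = 8, -14, 32, -193/3, 128, -15359/60, 512, …
ICs: h(0) = 8, h′(0) = -14, h′′(0) = 64.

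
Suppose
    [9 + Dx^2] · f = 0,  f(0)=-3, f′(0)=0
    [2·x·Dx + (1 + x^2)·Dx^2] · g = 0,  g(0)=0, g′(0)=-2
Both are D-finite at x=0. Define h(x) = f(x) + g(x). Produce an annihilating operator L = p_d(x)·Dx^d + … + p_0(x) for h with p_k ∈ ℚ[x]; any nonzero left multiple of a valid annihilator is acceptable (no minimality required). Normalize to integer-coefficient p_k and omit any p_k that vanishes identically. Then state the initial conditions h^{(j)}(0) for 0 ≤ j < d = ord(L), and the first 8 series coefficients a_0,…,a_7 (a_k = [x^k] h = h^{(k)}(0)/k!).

L = (-54·x + 540·x^3 + 162·x^5)·Dx + (63 + 279·x^2 + 297·x^4 + 81·x^6)·Dx^2 + (-6·x + 60·x^3 + 18·x^5)·Dx^3 + (7 + 31·x^2 + 33·x^4 + 9·x^6)·Dx^4  (order 4).
h: a_k = -3, -2, 27/2, 2/3, -81/8, -2/5, 243/80, 2/7, …
ICs: h(0) = -3, h′(0) = -2, h′′(0) = 27, h′′′(0) = 4.

f: a_k = -3, 0, 27/2, 0, -81/8, 0, 243/80, 0, …
g: a_k = 0, -2, 0, 2/3, 0, -2/5, 0, 2/7, …
Sum ⇒ L₀ = lclm(L_f,L_g) in ℚ(x)⟨Dx⟩.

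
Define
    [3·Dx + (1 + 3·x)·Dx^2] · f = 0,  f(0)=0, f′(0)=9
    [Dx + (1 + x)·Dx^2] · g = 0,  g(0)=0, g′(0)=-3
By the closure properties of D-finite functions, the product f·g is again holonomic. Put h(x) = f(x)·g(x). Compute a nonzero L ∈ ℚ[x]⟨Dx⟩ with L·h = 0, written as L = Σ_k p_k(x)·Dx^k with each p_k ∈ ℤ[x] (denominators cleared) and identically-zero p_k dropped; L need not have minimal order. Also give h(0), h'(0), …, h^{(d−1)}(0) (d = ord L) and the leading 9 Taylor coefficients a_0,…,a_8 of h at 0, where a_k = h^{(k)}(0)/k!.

L = (30 + 72·x + 54·x^2)·Dx + (76 + 354·x + 540·x^2 + 270·x^3)·Dx^2 + (29 + 200·x + 486·x^2 + 504·x^3 + 189·x^4)·Dx^3 + (2 + 19·x + 68·x^2 + 114·x^3 + 90·x^4 + 27·x^5)·Dx^4  (order 4).
h: a_k = 0, 0, -27, 54, -441/4, 243, -11421/20, 7029/5, -400599/112, …
ICs: h(0) = 0, h′(0) = 0, h′′(0) = -54, h′′′(0) = 324.

f: a_k = 0, 9, -27/2, 27, -243/4, 729/5, -729/2, 6561/7, -19683/8, …
g: a_k = 0, -3, 3/2, -1, 3/4, -3/5, 1/2, -3/7, 3/8, …
L₀ := L_f ⊗_s L_g (sym. prod.), ord ≤ 4.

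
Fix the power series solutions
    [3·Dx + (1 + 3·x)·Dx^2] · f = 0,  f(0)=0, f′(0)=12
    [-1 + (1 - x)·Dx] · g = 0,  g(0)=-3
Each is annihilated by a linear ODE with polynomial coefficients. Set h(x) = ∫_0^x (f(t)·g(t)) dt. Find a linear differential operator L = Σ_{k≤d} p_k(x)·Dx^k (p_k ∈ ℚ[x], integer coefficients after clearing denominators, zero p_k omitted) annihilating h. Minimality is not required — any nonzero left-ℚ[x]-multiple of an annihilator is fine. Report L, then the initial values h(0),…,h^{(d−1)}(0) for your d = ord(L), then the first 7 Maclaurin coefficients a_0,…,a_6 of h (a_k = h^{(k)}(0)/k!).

f: a_k = 0, 12, -18, 36, -81, 972/5, -486, …
g: a_k = -3, -3, -3, -3, -3, -3, -3, …
f·g: L₀ = L_f ⊗_s L_g, ord ≤ 2·1.
h=∫h₀ ⇒ L = L₀·Dx.
L = 3·Dx + (-1 + 9·x)·Dx^2 + (-1 - 2·x + 3·x^2)·Dx^3  (order 3).
h: a_k = 0, 0, -18, 6, -45/2, 153/5, -717/10, …
ICs: h(0) = 0, h′(0) = 0, h′′(0) = -36.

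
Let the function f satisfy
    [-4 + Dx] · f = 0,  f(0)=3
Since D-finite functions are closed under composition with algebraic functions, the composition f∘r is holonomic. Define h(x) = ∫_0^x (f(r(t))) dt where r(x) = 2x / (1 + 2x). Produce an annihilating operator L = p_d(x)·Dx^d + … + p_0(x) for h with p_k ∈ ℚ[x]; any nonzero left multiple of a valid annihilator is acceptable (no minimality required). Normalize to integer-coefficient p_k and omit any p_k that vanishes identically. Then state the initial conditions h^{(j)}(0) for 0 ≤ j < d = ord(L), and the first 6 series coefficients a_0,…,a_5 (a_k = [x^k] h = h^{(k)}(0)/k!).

f: a_k = 3, 12, 24, 32, 32, 128/5, …
Substitute x→r, Dx→(1/r')Dx; clear ⇒ L₀.
Integrate: L := L₀·Dx.
L = -8·Dx + (1 + 4·x + 4·x^2)·Dx^2  (order 2).
h: a_k = 0, 3, 12, 16, -8, -64/5, …
ICs: h(0) = 0, h′(0) = 3.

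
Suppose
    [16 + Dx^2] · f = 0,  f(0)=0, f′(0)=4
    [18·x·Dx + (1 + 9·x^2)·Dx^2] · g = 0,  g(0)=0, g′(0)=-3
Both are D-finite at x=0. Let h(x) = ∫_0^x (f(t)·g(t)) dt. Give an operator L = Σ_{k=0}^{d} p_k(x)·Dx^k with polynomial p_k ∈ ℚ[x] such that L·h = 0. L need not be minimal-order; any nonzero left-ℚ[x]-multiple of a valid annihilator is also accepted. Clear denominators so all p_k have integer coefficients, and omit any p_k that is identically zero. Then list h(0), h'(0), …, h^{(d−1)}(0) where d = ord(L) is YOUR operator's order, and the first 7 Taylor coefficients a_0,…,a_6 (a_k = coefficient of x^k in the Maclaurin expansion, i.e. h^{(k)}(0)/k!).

L = (20800 + 494784·x^2 + 2923776·x^4 + 11943936·x^6 + 26873856·x^8)·Dx + (19584·x + 342144·x^3 + 2239488·x^5 + 6718464·x^7)·Dx^2 + (1700 + 42732·x^2 + 318816·x^4 + 1492992·x^6 + 3359232·x^8)·Dx^3 + (1224·x + 21384·x^3 + 139968·x^5 + 419904·x^7)·Dx^4 + (25 + 738·x^2 + 8505·x^4 + 46656·x^6 + 104976·x^8)·Dx^5  (order 5).
h: a_k = 0, 0, 0, -4, 0, 68/5, 0, …
ICs: h(0) = 0, h′(0) = 0, h′′(0) = 0, h′′′(0) = -24, h′′′′(0) = 0.

f: a_k = 0, 4, 0, -32/3, 0, 128/15, 0, …
g: a_k = 0, -3, 0, 9, 0, -243/5, 0, …
Product ⇒ symmetric product L₀, ord ≤ 4.
Integrate: L := L₀·Dx.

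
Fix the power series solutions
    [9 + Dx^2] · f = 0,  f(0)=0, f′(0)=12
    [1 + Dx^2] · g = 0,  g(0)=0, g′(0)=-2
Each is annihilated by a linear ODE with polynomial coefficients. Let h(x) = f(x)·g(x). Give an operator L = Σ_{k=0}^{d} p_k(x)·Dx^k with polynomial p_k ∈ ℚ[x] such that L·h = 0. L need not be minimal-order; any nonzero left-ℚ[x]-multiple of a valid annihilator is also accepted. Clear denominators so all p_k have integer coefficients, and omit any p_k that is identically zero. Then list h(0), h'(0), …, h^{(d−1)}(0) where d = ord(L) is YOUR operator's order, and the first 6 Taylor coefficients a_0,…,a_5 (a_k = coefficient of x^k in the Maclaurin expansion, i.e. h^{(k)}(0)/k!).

L = 64 + 20·Dx^2 + Dx^4  (order 4).
h: a_k = 0, 0, -24, 0, 40, 0, …
ICs: h(0) = 0, h′(0) = 0, h′′(0) = -48, h′′′(0) = 0.

f: a_k = 0, 12, 0, -18, 0, 81/10, …
g: a_k = 0, -2, 0, 1/3, 0, -1/60, …
Sym-product of L_f,L_g gives L₀ (≤ ord 4).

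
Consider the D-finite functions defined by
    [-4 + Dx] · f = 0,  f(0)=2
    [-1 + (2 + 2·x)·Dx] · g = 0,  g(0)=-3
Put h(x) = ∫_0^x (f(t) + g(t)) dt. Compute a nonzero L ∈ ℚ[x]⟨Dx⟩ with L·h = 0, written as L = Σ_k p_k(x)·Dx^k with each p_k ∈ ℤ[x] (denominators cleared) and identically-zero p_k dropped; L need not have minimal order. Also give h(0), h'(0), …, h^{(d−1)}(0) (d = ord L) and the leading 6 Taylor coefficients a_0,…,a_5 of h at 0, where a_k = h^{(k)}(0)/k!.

f: a_k = 2, 8, 16, 64/3, 64/3, 256/15, …
g: a_k = -3, -3/2, 3/8, -3/16, 15/128, -21/256, …
Weyl lclm of L_f,L_g ⇒ L₀ (ord ≤ 2).
∫: right-multiply L₀ by Dx.
L = (36 + 32·x)·Dx + (-65 - 128·x - 64·x^2)·Dx^2 + (14 + 30·x + 16·x^2)·Dx^3  (order 3).
h: a_k = 0, -1, 13/4, 131/24, 1015/192, 8237/1920, …
ICs: h(0) = 0, h′(0) = -1, h′′(0) = 13/2.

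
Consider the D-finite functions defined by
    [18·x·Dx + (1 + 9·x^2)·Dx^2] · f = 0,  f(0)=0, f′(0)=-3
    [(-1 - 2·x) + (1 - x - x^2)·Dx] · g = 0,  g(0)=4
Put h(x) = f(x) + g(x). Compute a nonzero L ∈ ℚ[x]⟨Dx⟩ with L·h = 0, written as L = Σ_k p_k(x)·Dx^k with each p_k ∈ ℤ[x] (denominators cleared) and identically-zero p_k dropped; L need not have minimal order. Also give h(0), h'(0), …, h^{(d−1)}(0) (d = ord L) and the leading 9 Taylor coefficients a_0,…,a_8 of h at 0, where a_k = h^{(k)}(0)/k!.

L = (36 - 144·x - 1440·x^2 - 2376·x^3 - 3186·x^4 - 486·x^6)·Dx + (-18 - 24·x + 108·x^2 - 444·x^3 - 2313·x^4 - 2178·x^5 - 243·x^6 - 486·x^7)·Dx^2 + (2 + 10·x + 34·x^2 + 48·x^3 + 123·x^4 - 387·x^5 - 198·x^6 - 81·x^7 - 81·x^8)·Dx^3  (order 3).
h: a_k = 4, 1, 8, 21, 20, -83/5, 52, 2775/7, 136, …
ICs: h(0) = 4, h′(0) = 1, h′′(0) = 16.

f: a_k = 0, -3, 0, 9, 0, -243/5, 0, 2187/7, 0, …
g: a_k = 4, 4, 8, 12, 20, 32, 52, 84, 136, …
h₀=f+g: left-lcm gives L₀, ord ≤ 3.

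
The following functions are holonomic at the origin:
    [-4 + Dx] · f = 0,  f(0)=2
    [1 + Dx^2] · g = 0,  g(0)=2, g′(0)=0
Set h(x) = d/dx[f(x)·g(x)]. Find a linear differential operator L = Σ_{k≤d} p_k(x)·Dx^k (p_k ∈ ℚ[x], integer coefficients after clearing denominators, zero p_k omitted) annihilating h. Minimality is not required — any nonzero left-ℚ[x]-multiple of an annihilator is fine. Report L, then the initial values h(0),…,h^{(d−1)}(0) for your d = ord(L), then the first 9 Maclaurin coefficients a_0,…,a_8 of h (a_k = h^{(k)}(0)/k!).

f: a_k = 2, 8, 16, 64/3, 64/3, 256/15, 512/45, 2048/315, 1024/315, …
g: a_k = 2, 0, -1, 0, 1/12, 0, -1/360, 0, 1/20160, …
Sym-product of L_f,L_g gives L₀ (≤ ord 2).
h=h₀': d/dx-closure on L₀ ⇒ L.
L = 17 - 8·Dx + Dx^2  (order 2).
h: a_k = 16, 60, 104, 322/3, 202/3, 33/2, -727/45, -31679/1260, -50999/2520, …
ICs: h(0) = 16, h′(0) = 60.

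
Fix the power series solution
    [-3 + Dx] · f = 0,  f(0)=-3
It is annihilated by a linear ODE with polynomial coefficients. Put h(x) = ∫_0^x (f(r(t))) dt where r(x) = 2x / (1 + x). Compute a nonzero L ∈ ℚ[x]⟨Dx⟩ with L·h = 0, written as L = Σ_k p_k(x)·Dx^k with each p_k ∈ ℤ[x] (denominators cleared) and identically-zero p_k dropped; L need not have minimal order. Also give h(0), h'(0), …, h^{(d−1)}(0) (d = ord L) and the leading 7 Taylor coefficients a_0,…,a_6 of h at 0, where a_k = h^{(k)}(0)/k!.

f: a_k = -3, -9, -27/2, -27/2, -81/8, -243/40, -243/80, …
Substitute x→r, Dx→(1/r')Dx; clear ⇒ L₀.
h=∫h₀ ⇒ L = L₀·Dx.
L = -6·Dx + (1 + 2·x + x^2)·Dx^2  (order 2).
h: a_k = 0, -3, -9, -12, -9/2, 18/5, 3/5, …
ICs: h(0) = 0, h′(0) = -3.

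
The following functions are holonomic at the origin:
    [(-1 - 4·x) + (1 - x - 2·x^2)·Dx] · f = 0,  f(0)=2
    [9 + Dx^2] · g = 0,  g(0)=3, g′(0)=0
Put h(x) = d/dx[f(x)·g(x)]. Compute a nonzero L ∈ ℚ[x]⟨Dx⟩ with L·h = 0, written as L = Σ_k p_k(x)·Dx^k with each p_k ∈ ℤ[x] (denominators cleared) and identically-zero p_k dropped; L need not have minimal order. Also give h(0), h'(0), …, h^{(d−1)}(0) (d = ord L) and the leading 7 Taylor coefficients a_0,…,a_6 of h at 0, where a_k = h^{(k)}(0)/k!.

f: a_k = 2, 2, 6, 10, 22, 42, 86, …
g: a_k = 3, 0, -27/2, 0, 81/8, 0, -243/80, …
h₀=f·g: eliminate ⇒ L₀, order ≤ 1·2.
Derive L from L₀ (diff closure).
L = (-33 - 162·x - 243·x^2 + 324·x^3 + 324·x^4) + (-6 - 6·x + 108·x^2 + 144·x^3)·Dx + (5 - 14·x - 19·x^2 + 36·x^3 + 36·x^4)·Dx^2  (order 2).
h: a_k = 6, -18, 9, 21, 225/4, 1881/20, 10689/40, …
ICs: h(0) = 6, h′(0) = -18.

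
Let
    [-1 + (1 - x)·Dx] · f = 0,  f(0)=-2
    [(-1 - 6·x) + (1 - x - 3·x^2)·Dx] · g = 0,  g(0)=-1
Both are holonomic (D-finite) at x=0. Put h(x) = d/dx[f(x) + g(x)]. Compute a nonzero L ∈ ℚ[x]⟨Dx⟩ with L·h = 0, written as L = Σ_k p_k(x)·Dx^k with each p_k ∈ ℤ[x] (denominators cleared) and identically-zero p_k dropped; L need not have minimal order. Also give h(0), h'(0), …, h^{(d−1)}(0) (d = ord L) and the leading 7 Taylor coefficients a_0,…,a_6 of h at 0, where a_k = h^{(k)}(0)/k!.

L = (-6 - 72·x - 216·x^3 + 54·x^4) + (6 + 30·x - 18·x^2 + 72·x^3 - 207·x^4 + 54·x^5)·Dx + (-1 + 2·x - 7·x^2 + 18·x^3 + 12·x^4 - 33·x^5 + 9·x^6)·Dx^2  (order 2).
h: a_k = -3, -12, -27, -84, -210, -594, -1533, …
ICs: h(0) = -3, h′(0) = -12.

f: a_k = -2, -2, -2, -2, -2, -2, -2, …
g: a_k = -1, -1, -4, -7, -19, -40, -97, …
L₀ := lclm(L_f,L_g); ord L₀ ≤ 1+1.
Derive L from L₀ (diff closure).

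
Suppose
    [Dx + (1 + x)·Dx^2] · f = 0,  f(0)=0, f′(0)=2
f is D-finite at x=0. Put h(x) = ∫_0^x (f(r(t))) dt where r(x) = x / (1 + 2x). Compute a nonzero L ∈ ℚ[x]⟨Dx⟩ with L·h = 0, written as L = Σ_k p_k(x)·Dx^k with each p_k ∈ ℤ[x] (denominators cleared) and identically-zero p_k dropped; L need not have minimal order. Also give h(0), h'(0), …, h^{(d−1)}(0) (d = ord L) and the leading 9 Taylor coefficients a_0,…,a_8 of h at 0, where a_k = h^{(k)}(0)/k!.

L = (5 + 12·x)·Dx^2 + (1 + 5·x + 6·x^2)·Dx^3  (order 3).
h: a_k = 0, 0, 1, -5/3, 19/6, -13/2, 211/15, -95/3, 2059/28, …
ICs: h(0) = 0, h′(0) = 0, h′′(0) = 2.

f: a_k = 0, 2, -1, 2/3, -1/2, 2/5, -1/3, 2/7, -1/4, …
L₀ from L_f via x↦r, Dx↦r'^{-1}Dx.
∫: right-multiply L₀ by Dx.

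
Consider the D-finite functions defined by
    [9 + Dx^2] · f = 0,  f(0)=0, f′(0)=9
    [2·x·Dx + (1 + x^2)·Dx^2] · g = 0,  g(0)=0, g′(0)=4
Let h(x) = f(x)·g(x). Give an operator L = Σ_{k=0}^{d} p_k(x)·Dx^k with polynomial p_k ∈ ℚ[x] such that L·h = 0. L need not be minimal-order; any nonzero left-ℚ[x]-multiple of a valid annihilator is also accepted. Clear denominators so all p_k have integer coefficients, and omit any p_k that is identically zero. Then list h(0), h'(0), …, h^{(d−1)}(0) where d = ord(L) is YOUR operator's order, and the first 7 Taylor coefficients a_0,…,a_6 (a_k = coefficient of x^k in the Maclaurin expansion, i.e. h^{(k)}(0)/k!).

f: a_k = 0, 9, 0, -27/2, 0, 243/40, 0, …
g: a_k = 0, 4, 0, -4/3, 0, 4/5, 0, …
L₀ := L_f ⊗_s L_g (sym. prod.), ord ≤ 4.
L = (1170 + 3834·x^2 + 4779·x^4 + 2916·x^6 + 729·x^8) + (396·x + 1044·x^3 + 972·x^5 + 324·x^7)·Dx + (220 + 768·x^2 + 1026·x^4 + 648·x^6 + 162·x^8)·Dx^2 + (44·x + 116·x^3 + 108·x^5 + 36·x^7)·Dx^3 + (10 + 38·x^2 + 55·x^4 + 36·x^6 + 9·x^8)·Dx^4  (order 4).
h: a_k = 0, 0, 36, 0, -66, 0, 99/2, …
ICs: h(0) = 0, h′(0) = 0, h′′(0) = 72, h′′′(0) = 0.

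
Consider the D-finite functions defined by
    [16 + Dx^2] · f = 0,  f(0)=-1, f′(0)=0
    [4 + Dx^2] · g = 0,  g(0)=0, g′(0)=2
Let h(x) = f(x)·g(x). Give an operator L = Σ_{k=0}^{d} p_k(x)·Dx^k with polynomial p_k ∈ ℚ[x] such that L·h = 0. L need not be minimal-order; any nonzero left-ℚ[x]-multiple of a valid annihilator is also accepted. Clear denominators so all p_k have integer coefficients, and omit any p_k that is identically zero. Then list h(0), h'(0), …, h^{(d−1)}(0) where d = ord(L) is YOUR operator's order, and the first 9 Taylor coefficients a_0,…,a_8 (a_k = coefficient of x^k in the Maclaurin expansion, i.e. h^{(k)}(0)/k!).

L = 144 + 40·Dx^2 + Dx^4  (order 4).
h: a_k = 0, -2, 0, 52/3, 0, -484/15, 0, 8744/315, 0, …
ICs: h(0) = 0, h′(0) = -2, h′′(0) = 0, h′′′(0) = 104.

f: a_k = -1, 0, 8, 0, -32/3, 0, 256/45, 0, -512/315, …
g: a_k = 0, 2, 0, -4/3, 0, 4/15, 0, -8/315, 0, …
Sym-product of L_f,L_g gives L₀ (≤ ord 4).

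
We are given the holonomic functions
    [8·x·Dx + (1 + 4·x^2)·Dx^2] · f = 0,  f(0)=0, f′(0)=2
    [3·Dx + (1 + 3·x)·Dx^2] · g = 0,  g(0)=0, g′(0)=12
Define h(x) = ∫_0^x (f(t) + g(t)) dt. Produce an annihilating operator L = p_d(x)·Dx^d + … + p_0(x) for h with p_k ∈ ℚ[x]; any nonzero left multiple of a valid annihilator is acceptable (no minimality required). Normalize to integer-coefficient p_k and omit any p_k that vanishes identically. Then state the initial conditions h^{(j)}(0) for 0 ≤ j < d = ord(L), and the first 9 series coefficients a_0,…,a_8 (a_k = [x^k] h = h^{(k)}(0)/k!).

f: a_k = 0, 2, 0, -8/3, 0, 32/5, 0, -128/7, 0, …
g: a_k = 0, 12, -18, 36, -81, 972/5, -486, 8748/7, -6561/2, …
h₀=f+g: left-lcm gives L₀, ord ≤ 4.
h=∫h₀ ⇒ L = L₀·Dx.
L = (-24 - 216·x + 288·x^2 + 288·x^3)·Dx^2 + (-26 - 48·x - 120·x^2 + 576·x^3 + 576·x^4)·Dx^3 + (-3 - x + 24·x^2 + 32·x^3 + 144·x^4 + 144·x^5)·Dx^4  (order 4).
h: a_k = 0, 0, 7, -6, 25/3, -81/5, 502/15, -486/7, 2155/14, …
ICs: h(0) = 0, h′(0) = 0, h′′(0) = 14, h′′′(0) = -36.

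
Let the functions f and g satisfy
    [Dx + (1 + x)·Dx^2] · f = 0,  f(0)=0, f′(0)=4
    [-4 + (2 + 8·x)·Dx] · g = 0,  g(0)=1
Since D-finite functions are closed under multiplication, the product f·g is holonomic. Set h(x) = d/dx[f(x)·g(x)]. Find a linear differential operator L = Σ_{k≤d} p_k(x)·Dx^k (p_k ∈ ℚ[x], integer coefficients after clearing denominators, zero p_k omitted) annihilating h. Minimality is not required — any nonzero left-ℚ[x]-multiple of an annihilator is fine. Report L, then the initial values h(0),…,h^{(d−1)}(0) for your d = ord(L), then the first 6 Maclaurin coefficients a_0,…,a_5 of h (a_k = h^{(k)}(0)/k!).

L = (-4 + 40·x + 8·x^2) + (28 + 174·x + 264·x^2 + 64·x^3)·Dx + (5 + 47·x + 138·x^2 + 128·x^3 + 32·x^4)·Dx^2  (order 2).
h: a_k = 4, 12, -32, 260/3, -778/3, 4208/5, …
ICs: h(0) = 4, h′(0) = 12.

f: a_k = 0, 4, -2, 4/3, -1, 4/5, …
g: a_k = 1, 2, -2, 4, -10, 28, …
Product ⇒ symmetric product L₀, ord ≤ 2.
h=h₀': d/dx-closure on L₀ ⇒ L.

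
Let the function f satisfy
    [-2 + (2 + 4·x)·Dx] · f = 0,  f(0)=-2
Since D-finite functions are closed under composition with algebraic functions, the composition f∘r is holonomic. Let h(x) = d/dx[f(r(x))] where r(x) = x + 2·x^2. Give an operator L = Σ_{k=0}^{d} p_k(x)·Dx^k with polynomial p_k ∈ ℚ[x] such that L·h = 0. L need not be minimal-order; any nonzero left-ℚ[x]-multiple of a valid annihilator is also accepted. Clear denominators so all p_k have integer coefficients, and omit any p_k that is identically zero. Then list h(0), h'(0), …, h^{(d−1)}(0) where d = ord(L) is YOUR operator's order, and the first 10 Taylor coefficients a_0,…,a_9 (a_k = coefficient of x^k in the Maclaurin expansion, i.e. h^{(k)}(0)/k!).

f: a_k = -2, -2, 1, -1, 5/4, -7/4, 21/8, -33/8, 429/64, -715/64, …
Change of var in L_f (x↦r) gives L₀.
h=h₀': d/dx-closure on L₀ ⇒ L.
L = 3 + (-1 - 6·x - 12·x^2 - 16·x^3)·Dx  (order 1).
h: a_k = -2, -6, 9, -3, -75/4, 171/4, -147/8, -867/8, 17037/64, -7905/64, …
ICs: h(0) = -2.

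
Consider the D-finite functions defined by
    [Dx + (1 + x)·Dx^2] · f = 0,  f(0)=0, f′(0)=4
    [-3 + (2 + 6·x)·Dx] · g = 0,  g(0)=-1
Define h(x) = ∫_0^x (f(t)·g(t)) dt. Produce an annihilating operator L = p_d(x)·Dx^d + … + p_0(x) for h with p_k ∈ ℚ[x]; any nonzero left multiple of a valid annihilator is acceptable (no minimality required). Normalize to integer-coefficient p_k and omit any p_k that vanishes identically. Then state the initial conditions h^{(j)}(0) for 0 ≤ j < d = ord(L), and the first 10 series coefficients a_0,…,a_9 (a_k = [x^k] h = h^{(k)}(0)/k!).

L = (21 + 9·x)·Dx + (-8 - 24·x)·Dx^2 + (4 + 28·x + 60·x^2 + 36·x^3)·Dx^3  (order 3).
h: a_k = 0, 0, -2, -4/3, 37/24, -2, 2917/960, -17671/3360, 719709/71680, -830323/40320, …
ICs: h(0) = 0, h′(0) = 0, h′′(0) = -4.

f: a_k = 0, 4, -2, 4/3, -1, 4/5, -2/3, 4/7, -1/2, 4/9, …
g: a_k = -1, -3/2, 9/8, -27/16, 405/128, -1701/256, 15309/1024, -72171/2048, 2814669/32768, -14073345/65536, …
Product ⇒ symmetric product L₀, ord ≤ 2.
Integrate: L := L₀·Dx.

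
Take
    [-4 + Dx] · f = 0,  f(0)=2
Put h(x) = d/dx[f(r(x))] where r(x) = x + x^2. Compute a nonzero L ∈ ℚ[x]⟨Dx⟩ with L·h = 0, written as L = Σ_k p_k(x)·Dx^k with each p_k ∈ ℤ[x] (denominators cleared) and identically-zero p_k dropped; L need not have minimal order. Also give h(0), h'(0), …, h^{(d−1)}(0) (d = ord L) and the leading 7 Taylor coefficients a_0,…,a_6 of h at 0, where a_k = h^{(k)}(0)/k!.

L = (6 + 16·x + 16·x^2) + (-1 - 2·x)·Dx  (order 1).
h: a_k = 8, 48, 160, 1216/3, 832, 22144/15, 104192/45, …
ICs: h(0) = 8.

f: a_k = 2, 8, 16, 64/3, 64/3, 256/15, 512/45, …
Substitute x→r, Dx→(1/r')Dx; clear ⇒ L₀.
Differentiate: ansatz ord ≤ ord L₀ ⇒ L.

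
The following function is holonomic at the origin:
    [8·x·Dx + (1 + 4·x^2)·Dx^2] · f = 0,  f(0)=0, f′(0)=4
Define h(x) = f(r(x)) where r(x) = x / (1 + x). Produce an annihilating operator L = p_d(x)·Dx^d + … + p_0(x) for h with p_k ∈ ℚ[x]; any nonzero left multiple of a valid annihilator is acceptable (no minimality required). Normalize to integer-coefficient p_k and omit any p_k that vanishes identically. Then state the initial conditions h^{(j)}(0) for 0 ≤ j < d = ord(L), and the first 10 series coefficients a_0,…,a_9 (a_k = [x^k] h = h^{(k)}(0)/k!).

L = (2 + 10·x)·Dx + (1 + 2·x + 5·x^2)·Dx^2  (order 2).
h: a_k = 0, 4, -4, -4/3, 12, -76/5, -44/3, 556/7, -84, -1436/9, …
ICs: h(0) = 0, h′(0) = 4.

f: a_k = 0, 4, 0, -16/3, 0, 64/5, 0, -256/7, 0, 1024/9, …
f∘r: x↦r, Dx↦Dx/r' in L_f ⇒ L₀.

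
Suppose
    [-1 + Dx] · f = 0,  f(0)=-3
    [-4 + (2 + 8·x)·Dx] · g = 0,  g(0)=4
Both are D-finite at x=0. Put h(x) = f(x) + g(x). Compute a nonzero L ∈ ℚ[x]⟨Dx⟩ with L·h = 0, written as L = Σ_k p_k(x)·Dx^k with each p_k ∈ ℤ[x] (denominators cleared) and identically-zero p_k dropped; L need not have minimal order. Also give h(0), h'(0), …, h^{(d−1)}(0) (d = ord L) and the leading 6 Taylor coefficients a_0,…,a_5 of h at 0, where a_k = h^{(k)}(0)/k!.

f: a_k = -3, -3, -3/2, -1/2, -1/8, -1/40, …
g: a_k = 4, 8, -8, 16, -40, 112, …
h₀=f+g: left-lcm gives L₀, ord ≤ 2.
L = (6 + 8·x) + (-5 - 8·x - 16·x^2)·Dx + (-1 + 16·x^2)·Dx^2  (order 2).
h: a_k = 1, 5, -19/2, 31/2, -321/8, 4479/40, …
ICs: h(0) = 1, h′(0) = 5.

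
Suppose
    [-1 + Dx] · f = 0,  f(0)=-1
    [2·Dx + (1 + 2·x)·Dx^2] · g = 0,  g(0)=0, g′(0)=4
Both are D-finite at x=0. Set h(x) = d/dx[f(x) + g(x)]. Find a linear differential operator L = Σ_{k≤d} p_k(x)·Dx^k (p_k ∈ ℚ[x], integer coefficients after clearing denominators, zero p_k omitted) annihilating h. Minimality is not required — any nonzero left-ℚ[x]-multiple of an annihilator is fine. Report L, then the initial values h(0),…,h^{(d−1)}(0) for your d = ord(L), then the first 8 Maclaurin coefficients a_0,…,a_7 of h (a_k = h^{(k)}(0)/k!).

L = (-10 - 4·x) + (7 - 4·x - 4·x^2)·Dx + (3 + 8·x + 4·x^2)·Dx^2  (order 2).
h: a_k = 3, -9, 31/2, -193/6, 1535/24, -15361/120, 184319/720, -2580481/5040, …
ICs: h(0) = 3, h′(0) = -9.

f: a_k = -1, -1, -1/2, -1/6, -1/24, -1/120, -1/720, -1/5040, …
g: a_k = 0, 4, -4, 16/3, -8, 64/5, -64/3, 256/7, …
Sum ⇒ L₀ = lclm(L_f,L_g) in ℚ(x)⟨Dx⟩.
Derive L from L₀ (diff closure).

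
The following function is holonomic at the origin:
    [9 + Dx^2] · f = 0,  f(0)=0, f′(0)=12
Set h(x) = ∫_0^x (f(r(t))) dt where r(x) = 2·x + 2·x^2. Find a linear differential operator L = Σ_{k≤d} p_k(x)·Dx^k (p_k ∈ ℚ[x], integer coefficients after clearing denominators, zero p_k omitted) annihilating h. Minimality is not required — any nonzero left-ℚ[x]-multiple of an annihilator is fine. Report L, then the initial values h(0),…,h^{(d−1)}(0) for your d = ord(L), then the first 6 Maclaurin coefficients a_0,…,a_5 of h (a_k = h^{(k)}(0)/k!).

f: a_k = 0, 12, 0, -18, 0, 81/10, …
Change of var in L_f (x↦r) gives L₀.
∫: right-multiply L₀ by Dx.
L = (36 + 216·x + 432·x^2 + 288·x^3)·Dx - 2·Dx^2 + (1 + 2·x)·Dx^3  (order 3).
h: a_k = 0, 0, 12, 8, -36, -432/5, …
ICs: h(0) = 0, h′(0) = 0, h′′(0) = 24.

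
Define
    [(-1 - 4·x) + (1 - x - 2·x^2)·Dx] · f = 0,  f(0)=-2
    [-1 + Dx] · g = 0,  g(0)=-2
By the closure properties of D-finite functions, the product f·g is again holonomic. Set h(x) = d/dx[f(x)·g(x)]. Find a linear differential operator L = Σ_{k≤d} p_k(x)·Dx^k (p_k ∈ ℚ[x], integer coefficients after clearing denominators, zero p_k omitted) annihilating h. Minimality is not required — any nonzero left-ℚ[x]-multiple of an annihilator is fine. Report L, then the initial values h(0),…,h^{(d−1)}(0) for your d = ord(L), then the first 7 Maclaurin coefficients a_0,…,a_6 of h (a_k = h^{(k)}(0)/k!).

f: a_k = -2, -2, -6, -10, -22, -42, -86, …
g: a_k = -2, -2, -1, -1/3, -1/12, -1/60, -1/360, …
L₀ := L_f ⊗_s L_g (sym. prod.), ord ≤ 1.
h₀' ⇒ L via d/dx closure of L₀.
L = (9 + 16·x + 9·x^2 - 12·x^3 + 4·x^4) + (-2 - x + 9·x^2 + 4·x^3 - 4·x^4)·Dx  (order 1).
h: a_k = 8, 36, 104, 850/3, 701, 50737/30, 177116/45, …
ICs: h(0) = 8.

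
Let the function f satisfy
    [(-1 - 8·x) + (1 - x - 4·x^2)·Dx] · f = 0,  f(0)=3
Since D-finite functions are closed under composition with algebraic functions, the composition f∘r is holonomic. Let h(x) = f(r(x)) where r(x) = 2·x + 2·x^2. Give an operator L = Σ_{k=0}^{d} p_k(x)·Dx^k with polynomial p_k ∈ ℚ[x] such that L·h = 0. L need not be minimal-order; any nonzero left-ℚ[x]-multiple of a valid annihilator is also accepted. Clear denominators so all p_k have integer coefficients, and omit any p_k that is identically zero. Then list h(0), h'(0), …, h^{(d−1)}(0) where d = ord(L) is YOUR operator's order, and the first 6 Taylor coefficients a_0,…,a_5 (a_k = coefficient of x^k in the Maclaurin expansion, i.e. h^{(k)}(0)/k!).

L = (2 + 36·x + 96·x^2 + 64·x^3) + (-1 + 2·x + 18·x^2 + 32·x^3 + 16·x^4)·Dx  (order 1).
h: a_k = 3, 6, 66, 336, 2100, 12456, …
ICs: h(0) = 3.

f: a_k = 3, 3, 15, 27, 87, 195, …
f∘r: x↦r, Dx↦Dx/r' in L_f ⇒ L₀.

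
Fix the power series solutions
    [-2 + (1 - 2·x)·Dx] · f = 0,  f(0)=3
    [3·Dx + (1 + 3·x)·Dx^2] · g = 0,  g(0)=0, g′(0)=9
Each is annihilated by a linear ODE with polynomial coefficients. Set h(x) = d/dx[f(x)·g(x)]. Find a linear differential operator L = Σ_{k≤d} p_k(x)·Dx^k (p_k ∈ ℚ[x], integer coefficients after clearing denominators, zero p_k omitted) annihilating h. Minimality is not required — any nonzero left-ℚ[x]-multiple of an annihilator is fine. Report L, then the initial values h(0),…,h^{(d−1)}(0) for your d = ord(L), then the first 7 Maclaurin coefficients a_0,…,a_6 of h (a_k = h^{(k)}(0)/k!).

f: a_k = 3, 6, 12, 24, 48, 96, 192, …
g: a_k = 0, 9, -27/2, 27, -243/4, 729/5, -729/2, …
Product ⇒ symmetric product L₀, ord ≤ 2.
h=h₀': d/dx-closure on L₀ ⇒ L.
L = 24 + 30·x·Dx + (-1 - x + 6·x^2)·Dx^2  (order 2).
h: a_k = 27, 27, 324, 135, 5049/2, -2511/5, 92556/5, …
ICs: h(0) = 27, h′(0) = 27.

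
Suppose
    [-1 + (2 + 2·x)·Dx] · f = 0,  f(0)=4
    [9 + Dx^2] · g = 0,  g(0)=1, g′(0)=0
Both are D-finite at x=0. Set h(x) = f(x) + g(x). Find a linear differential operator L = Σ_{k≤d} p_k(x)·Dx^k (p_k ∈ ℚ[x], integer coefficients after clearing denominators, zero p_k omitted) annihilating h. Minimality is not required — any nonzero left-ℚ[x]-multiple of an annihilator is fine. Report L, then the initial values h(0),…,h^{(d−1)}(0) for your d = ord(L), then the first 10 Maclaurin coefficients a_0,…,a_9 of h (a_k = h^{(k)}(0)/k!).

L = (-351 - 648·x - 324·x^2) + (630 + 1926·x + 1944·x^2 + 648·x^3)·Dx + (-39 - 72·x - 36·x^2)·Dx^2 + (70 + 214·x + 216·x^2 + 72·x^3)·Dx^3  (order 3).
h: a_k = 5, 2, -5, 1/4, 103/32, 7/64, -1401/1280, 33/512, 31641/286720, 715/16384, …
ICs: h(0) = 5, h′(0) = 2, h′′(0) = -10.

f: a_k = 4, 2, -1/2, 1/4, -5/32, 7/64, -21/256, 33/512, -429/8192, 715/16384, …
g: a_k = 1, 0, -9/2, 0, 27/8, 0, -81/80, 0, 729/4480, 0, …
Weyl lclm of L_f,L_g ⇒ L₀ (ord ≤ 3).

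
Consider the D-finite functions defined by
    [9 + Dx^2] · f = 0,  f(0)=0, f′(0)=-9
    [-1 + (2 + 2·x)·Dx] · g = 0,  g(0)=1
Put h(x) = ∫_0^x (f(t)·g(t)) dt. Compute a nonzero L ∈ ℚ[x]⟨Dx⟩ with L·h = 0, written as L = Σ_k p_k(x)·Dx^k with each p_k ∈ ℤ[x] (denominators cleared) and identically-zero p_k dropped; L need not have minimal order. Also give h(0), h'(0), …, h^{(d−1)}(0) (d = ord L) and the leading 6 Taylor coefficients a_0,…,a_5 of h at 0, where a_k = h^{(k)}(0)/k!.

L = (39 + 72·x + 36·x^2)·Dx + (-4 - 4·x)·Dx^2 + (4 + 8·x + 4·x^2)·Dx^3  (order 3).
h: a_k = 0, 0, -9/2, -3/2, 117/32, 99/80, …
ICs: h(0) = 0, h′(0) = 0, h′′(0) = -9.

f: a_k = 0, -9, 0, 27/2, 0, -243/40, …
g: a_k = 1, 1/2, -1/8, 1/16, -5/128, 7/256, …
h₀=f·g: eliminate ⇒ L₀, order ≤ 2·1.
h=∫h₀ ⇒ L = L₀·Dx.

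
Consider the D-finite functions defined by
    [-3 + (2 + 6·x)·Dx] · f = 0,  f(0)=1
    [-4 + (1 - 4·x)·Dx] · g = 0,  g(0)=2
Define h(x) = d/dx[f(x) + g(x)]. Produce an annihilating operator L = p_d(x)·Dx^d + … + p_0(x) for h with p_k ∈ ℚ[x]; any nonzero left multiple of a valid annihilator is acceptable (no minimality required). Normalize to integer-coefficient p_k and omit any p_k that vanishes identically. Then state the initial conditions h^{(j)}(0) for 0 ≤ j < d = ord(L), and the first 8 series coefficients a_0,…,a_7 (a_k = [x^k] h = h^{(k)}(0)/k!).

f: a_k = 1, 3/2, -9/8, 27/16, -405/128, 1701/256, -15309/1024, 72171/2048, …
g: a_k = 2, 8, 32, 128, 512, 2048, 8192, 32768, …
L₀ := lclm(L_f,L_g); ord L₀ ≤ 1+1.
h₀' ⇒ L via d/dx closure of L₀.
L = (-792 - 864·x) + (-357 - 2520·x - 3024·x^2)·Dx + (38 + 34·x - 528·x^2 - 864·x^3)·Dx^2  (order 2).
h: a_k = 19/2, 247/4, 6225/16, 65131/32, 2629945/256, 25119897/512, 470267245/2048, 4292152627/4096, …
ICs: h(0) = 19/2, h′(0) = 247/4.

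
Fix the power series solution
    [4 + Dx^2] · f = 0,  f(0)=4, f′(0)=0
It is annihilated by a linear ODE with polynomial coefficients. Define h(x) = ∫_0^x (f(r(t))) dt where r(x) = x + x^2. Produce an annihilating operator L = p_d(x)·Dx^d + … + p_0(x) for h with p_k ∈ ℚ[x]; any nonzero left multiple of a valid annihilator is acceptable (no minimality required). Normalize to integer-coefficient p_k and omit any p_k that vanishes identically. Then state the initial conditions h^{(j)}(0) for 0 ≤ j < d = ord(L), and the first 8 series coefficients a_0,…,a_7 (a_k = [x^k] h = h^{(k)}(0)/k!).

L = (4 + 24·x + 48·x^2 + 32·x^3)·Dx - 2·Dx^2 + (1 + 2·x)·Dx^3  (order 3).
h: a_k = 0, 4, 0, -8/3, -4, -16/15, 16/9, 704/315, …
ICs: h(0) = 0, h′(0) = 4, h′′(0) = 0.

f: a_k = 4, 0, -8, 0, 8/3, 0, -16/45, 0, …
Change of var in L_f (x↦r) gives L₀.
h=∫₀ˣh₀: take L = L₀·Dx.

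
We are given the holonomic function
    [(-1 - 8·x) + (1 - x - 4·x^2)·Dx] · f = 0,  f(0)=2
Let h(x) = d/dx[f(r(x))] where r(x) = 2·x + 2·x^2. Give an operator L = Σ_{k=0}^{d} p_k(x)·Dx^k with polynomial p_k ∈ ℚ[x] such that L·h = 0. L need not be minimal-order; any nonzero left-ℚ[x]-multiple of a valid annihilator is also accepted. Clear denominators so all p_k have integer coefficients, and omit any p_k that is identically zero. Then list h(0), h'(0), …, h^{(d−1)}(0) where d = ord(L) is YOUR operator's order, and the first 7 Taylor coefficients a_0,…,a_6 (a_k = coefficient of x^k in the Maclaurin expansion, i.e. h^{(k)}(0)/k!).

f: a_k = 2, 2, 10, 18, 58, 130, 362, …
f∘r: x↦r, Dx↦Dx/r' in L_f ⇒ L₀.
h=h₀': d/dx-closure on L₀ ⇒ L.
L = (22 + 204·x + 1260·x^2 + 4672·x^3 + 8736·x^4 + 7680·x^5 + 2560·x^6) + (-1 - 16·x + 6·x^2 + 420·x^3 + 1520·x^4 + 2400·x^5 + 1792·x^6 + 512·x^7)·Dx  (order 1).
h: a_k = 4, 88, 672, 5600, 41520, 298080, 2080512, …
ICs: h(0) = 4.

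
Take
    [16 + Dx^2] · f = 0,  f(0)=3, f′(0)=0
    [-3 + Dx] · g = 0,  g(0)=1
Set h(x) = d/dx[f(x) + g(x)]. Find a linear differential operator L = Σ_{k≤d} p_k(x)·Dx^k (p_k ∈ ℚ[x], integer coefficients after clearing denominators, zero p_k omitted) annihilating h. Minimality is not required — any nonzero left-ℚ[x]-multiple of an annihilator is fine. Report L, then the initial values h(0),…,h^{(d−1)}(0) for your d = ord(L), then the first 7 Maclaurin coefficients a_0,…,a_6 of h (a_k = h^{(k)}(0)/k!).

f: a_k = 3, 0, -24, 0, 32, 0, -256/15, …
g: a_k = 1, 3, 9/2, 9/2, 27/8, 81/40, 81/80, …
h₀=f+g: left-lcm gives L₀, ord ≤ 3.
h=h₀': d/dx-closure on L₀ ⇒ L.
L = 48 - 16·Dx + 3·Dx^2 - Dx^3  (order 3).
h: a_k = 3, -39, 27/2, 283/2, 81/8, -3853/40, 243/80, …
ICs: h(0) = 3, h′(0) = -39, h′′(0) = 27.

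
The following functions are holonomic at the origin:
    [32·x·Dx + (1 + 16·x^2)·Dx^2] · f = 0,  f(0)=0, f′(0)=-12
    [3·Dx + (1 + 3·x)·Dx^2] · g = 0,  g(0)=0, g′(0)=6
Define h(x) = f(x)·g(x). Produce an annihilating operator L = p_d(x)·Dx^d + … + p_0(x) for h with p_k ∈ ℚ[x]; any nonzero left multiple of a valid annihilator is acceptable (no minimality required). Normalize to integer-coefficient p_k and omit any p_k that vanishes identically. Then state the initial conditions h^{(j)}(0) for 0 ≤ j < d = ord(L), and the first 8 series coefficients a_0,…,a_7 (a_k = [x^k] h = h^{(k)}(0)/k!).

L = (15744 + 89280·x + 811008·x^2 + 5299200·x^3 + 13271040·x^4 + 17252352·x^5 + 21233664·x^7)·Dx + (4258 + 91200·x + 775488·x^2 + 4635648·x^3 + 18247680·x^4 + 41140224·x^5 + 46448640·x^6 + 21233664·x^7 + 74317824·x^8)·Dx^2 + (492 + 12548·x + 131328·x^2 + 747968·x^3 + 3219456·x^4 + 10146816·x^5 + 21233664·x^6 + 24920064·x^7 + 21233664·x^8 + 42467328·x^9)·Dx^3 + (73 + 822·x + 6161·x^2 + 34944·x^3 + 151168·x^4 + 500736·x^5 + 1322496·x^6 + 2654208·x^7 + 3244032·x^8 + 3538944·x^9 + 5308416·x^10)·Dx^4  (order 4).
h: a_k = 0, 0, -72, 108, 168, -90, -18504/5, 29268/5, …
ICs: h(0) = 0, h′(0) = 0, h′′(0) = -144, h′′′(0) = 648.

f: a_k = 0, -12, 0, 64, 0, -3072/5, 0, 49152/7, …
g: a_k = 0, 6, -9, 18, -81/2, 486/5, -243, 4374/7, …
Sym-product of L_f,L_g gives L₀ (≤ ord 4).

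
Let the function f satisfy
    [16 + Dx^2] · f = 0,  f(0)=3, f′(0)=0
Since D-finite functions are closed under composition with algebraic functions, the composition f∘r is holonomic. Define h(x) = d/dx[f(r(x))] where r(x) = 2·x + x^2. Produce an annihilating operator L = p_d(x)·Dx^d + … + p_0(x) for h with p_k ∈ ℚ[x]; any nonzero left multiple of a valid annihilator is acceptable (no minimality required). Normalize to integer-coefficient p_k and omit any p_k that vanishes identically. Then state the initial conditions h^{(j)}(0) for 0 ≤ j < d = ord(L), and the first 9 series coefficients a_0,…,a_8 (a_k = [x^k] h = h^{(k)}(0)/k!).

f: a_k = 3, 0, -24, 0, 32, 0, -256/15, 0, 512/105, …
L₀ from L_f via x↦r, Dx↦r'^{-1}Dx.
Derive L from L₀ (diff closure).
L = (67 + 256·x + 384·x^2 + 256·x^3 + 64·x^4) + (-3 - 3·x)·Dx + (1 + 2·x + x^2)·Dx^2  (order 2).
h: a_k = 0, -192, -288, 1952, 5120, -9728/5, -105728/5, -2365184/105, 712704/35, …
ICs: h(0) = 0, h′(0) = -192.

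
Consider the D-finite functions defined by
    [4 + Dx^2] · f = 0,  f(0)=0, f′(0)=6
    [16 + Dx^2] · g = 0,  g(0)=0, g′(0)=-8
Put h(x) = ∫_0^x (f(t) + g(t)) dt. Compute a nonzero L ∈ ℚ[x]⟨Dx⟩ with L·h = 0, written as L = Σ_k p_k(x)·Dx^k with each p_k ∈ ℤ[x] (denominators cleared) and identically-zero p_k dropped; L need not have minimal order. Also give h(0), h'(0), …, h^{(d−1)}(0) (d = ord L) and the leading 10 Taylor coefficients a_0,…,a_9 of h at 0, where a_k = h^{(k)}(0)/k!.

L = 64·Dx + 20·Dx^3 + Dx^5  (order 5).
h: a_k = 0, 0, -1, 0, 13/3, 0, -122/45, 0, 253/315, 0, …
ICs: h(0) = 0, h′(0) = 0, h′′(0) = -2, h′′′(0) = 0, h′′′′(0) = 104.

f: a_k = 0, 6, 0, -4, 0, 4/5, 0, -8/105, 0, 4/945, …
g: a_k = 0, -8, 0, 64/3, 0, -256/15, 0, 2048/315, 0, -4096/2835, …
Weyl lclm of L_f,L_g ⇒ L₀ (ord ≤ 4).
h=∫₀ˣh₀: take L = L₀·Dx.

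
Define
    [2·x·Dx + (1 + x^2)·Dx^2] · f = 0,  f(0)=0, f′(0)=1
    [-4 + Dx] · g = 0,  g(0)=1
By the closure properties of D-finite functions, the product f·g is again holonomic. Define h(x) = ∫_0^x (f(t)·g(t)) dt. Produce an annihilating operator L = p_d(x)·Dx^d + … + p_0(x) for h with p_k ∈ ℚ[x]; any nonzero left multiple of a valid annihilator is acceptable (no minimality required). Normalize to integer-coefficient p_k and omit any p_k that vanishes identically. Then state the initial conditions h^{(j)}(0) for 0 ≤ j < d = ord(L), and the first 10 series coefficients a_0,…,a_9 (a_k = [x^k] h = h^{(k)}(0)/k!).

L = (16 - 8·x + 16·x^2)·Dx + (-8 + 2·x - 8·x^2)·Dx^2 + (1 + x^2)·Dx^3  (order 3).
h: a_k = 0, 0, 1/2, 4/3, 23/12, 28/15, 41/30, 52/63, 377/840, 124/567, …
ICs: h(0) = 0, h′(0) = 0, h′′(0) = 1.

f: a_k = 0, 1, 0, -1/3, 0, 1/5, 0, -1/7, 0, 1/9, …
g: a_k = 1, 4, 8, 32/3, 32/3, 128/15, 256/45, 1024/315, 512/315, 2048/2835, …
f·g: L₀ = L_f ⊗_s L_g, ord ≤ 2·1.
∫: right-multiply L₀ by Dx.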